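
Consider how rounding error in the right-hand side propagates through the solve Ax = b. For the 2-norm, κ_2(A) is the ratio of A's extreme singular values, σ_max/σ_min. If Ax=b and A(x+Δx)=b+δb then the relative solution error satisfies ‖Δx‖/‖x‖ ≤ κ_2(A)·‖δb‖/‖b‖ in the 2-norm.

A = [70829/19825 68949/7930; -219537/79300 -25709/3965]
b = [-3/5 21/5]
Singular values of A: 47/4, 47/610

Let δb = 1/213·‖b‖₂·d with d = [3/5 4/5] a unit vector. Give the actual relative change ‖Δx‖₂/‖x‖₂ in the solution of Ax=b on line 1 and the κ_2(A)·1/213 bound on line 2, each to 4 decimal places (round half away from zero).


largest singular value 47/4, smallest 47/610
κ = σ_max/σ_min = (47/4)/(47/610) = 152.5000
bound on ‖Δx‖/‖x‖: κ·ε = 152.5000·1/213 = 0.7160
solve Ax = b  →  x = [-36.0393 14.7398]
2-norm of b is 4.2426; of x, 38.9370
Δx = A⁻¹·δb where δb = 1/213·4.2426·d; ‖Δx‖ = 0.2585
relative error = 0.0066
so the bound overstates the realised error by a factor of ≈ 107.8361 (computed from the unrounded values)

0.0066
0.7160


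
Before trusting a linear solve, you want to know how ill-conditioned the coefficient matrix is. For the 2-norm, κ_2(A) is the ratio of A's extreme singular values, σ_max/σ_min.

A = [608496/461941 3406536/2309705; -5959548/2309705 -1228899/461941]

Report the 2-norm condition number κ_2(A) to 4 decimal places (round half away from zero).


58.5625

AᵀA = [154923518736/18459298225 32514000372/3691859645; 32514000372/3691859645 170793447489/18459298225]; tr = 15491889/877969, det = 49787136/548730625
solving λ² − 15491889/877969·λ + 49787136/548730625 = 0 gives λ = 441/25, 112896/21949225
κ = σ_max/σ_min = (21/5)/(336/4685) = 58.5625


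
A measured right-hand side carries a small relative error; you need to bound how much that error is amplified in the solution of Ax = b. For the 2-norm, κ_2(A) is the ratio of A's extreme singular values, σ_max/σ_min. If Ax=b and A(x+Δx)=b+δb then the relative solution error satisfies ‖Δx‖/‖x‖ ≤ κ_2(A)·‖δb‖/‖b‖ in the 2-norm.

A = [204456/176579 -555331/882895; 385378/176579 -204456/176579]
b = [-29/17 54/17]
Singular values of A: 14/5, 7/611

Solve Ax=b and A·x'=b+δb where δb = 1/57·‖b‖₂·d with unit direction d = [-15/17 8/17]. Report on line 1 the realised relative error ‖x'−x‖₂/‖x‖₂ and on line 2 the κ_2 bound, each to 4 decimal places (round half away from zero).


σ_max = 14/5, σ_min = 7/611
condition number: (14/5) ÷ (7/611) = 244.4000
κ_2(A)·‖δb‖/‖b‖ = 4.2877
solve Ax = b  →  x = [123.8571 230.7143]
‖b‖₂ = 3.6056 and ‖x‖₂ = 261.8581
δb = ε·‖b‖·d = [-0.0558 0.0298]; solving A·Δx = δb gives ‖Δx‖ = 5.5213
relative error = 0.0211
tightness: 0.0211 against a bound of 4.2877 (unrounded ratio ≈ 0.0049)

0.0211
4.2877


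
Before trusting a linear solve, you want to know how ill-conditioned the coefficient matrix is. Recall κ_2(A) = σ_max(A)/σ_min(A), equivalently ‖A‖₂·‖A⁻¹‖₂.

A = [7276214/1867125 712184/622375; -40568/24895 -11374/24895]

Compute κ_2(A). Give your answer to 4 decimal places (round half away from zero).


229.8000

form AᵀA = [368051508484/20628140625 35782050304/6876046875; 35782050304/6876046875 3479650724/2292015625] with trace 638989384/33005025 and determinant 234256/33005025
solving λ² − 638989384/33005025·λ + 234256/33005025 = 0 gives λ = 484/25, 484/1320201
σ_max=√(484/25)=(22/5), σ_min=√(484/1320201)=(22/1149) → κ = 229.8000


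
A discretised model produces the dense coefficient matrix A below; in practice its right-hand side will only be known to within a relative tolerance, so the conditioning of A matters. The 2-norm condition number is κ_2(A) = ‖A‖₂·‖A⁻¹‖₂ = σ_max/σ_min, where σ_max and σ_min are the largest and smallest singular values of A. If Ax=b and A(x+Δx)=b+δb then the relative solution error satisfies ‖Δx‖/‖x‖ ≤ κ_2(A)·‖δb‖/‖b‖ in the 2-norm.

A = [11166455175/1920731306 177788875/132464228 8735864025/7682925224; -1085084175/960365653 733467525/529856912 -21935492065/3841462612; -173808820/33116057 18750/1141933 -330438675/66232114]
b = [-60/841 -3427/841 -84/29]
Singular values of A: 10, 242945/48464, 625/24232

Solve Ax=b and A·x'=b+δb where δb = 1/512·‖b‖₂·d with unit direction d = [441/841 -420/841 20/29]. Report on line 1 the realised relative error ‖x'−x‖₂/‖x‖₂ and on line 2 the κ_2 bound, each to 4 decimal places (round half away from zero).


0.5260
0.7573

σ_max = 10, σ_min = 625/24232
κ_2(A) = 10 / (625/24232) = 387.7120
worst-case relative error ≤ 387.7120 × 1/512 = 0.7573
solve Ax = b  →  x = [-0.0913 -0.2302 0.6759]
‖b‖ = 5.0000, ‖x‖ = 0.7198
with δb = [0.0051 -0.0049 0.0067], A·Δx = δb → ‖Δx‖ = 0.3786
realised ‖Δx‖/‖x‖ = 0.5260
tightness: 0.5260 against a bound of 0.7573 (unrounded ratio ≈ 0.6946)


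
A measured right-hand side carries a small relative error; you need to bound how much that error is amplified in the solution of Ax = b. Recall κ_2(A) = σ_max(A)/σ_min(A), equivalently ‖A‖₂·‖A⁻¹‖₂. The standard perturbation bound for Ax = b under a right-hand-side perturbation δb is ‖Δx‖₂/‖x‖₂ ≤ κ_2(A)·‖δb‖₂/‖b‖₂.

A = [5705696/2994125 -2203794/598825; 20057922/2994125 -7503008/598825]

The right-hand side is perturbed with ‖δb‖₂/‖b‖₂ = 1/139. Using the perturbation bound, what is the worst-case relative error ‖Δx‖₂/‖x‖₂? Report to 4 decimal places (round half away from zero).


M = AᵀA = [695800322884/14343655225 -260910284544/2868731045; -260910284544/2868731045 97842939268/573746209]. tr(M)=10871535656/49632025, det(M)=29986576/49632025
eigenvalues of AᵀA: λ = (tr ± √(tr²−4·det))/2 = 5476/25, 5476/1985281
κ = σ_max/σ_min = (74/5)/(74/1409) = 281.8000
bound on ‖Δx‖/‖x‖: κ·ε = 281.8000·1/139 = 2.0273

2.0273


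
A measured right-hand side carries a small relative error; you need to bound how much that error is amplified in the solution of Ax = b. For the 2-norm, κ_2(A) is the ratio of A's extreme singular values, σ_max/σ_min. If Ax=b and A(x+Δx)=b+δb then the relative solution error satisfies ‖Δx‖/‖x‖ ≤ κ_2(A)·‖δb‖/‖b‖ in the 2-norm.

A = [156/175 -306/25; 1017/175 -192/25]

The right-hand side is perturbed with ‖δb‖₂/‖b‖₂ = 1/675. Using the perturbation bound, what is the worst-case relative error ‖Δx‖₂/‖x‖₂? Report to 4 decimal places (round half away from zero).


0.0052

AᵀA = [8469/245 -1944/35; -1944/35 1044/5]; tr = 11925/49, det = 202500/49
eigenvalues of AᵀA: λ = (tr ± √(tr²−4·det))/2 = 225, 900/49
so κ_2 = √(225 / (900/49)) = 3.5000
bound on ‖Δx‖/‖x‖: κ·ε = 3.5000·1/675 = 0.0052


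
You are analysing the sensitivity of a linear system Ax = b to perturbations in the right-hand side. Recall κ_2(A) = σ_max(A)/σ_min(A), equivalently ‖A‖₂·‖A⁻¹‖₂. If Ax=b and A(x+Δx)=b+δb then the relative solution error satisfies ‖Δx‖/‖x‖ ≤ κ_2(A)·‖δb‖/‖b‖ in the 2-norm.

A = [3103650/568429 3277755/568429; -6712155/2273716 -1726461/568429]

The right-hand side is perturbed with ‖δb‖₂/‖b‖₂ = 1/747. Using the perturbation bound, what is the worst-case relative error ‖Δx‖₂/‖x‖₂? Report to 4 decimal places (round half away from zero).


M = AᵀA = [689187951225/17888527504 180900661095/4472131876; 180900661095/4472131876 47489084514/1118032969]. tr(M)=1722964689/21270544, det(M)=4100625/21270544
eigenvalues of AᵀA: λ = (tr ± √(tr²−4·det))/2 = 81, 50625/21270544
σ_max=√81=9, σ_min=√(50625/21270544)=(225/4612) → κ = 184.4800
κ_2(A)·‖δb‖/‖b‖ = 0.2470

0.2470


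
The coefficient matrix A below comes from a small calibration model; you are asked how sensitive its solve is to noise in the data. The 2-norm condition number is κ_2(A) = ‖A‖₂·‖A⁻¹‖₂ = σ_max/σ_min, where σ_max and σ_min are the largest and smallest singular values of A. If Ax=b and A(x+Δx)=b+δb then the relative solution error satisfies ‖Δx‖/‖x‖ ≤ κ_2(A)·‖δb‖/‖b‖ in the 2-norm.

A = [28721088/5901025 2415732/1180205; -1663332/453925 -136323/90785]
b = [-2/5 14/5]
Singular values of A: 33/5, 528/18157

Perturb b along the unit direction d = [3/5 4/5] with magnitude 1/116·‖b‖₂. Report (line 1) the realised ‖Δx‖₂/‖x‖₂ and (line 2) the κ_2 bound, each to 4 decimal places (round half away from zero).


0.0122
1.9566

largest singular value 33/5, smallest 528/18157
κ_2(A) = (33/5) / (528/18157) = 226.9625
worst-case relative error ≤ 226.9625 × 1/116 = 1.9566
solve Ax = b  →  x = [-26.7322 63.3695]
‖b‖₂ = 2.8284 and ‖x‖₂ = 68.7772
re-solving with b+δb shifts x by Δx of norm 0.8385
realised ‖Δx‖/‖x‖ = 0.0122
realised/bound (from unrounded values) ≈ 0.0062


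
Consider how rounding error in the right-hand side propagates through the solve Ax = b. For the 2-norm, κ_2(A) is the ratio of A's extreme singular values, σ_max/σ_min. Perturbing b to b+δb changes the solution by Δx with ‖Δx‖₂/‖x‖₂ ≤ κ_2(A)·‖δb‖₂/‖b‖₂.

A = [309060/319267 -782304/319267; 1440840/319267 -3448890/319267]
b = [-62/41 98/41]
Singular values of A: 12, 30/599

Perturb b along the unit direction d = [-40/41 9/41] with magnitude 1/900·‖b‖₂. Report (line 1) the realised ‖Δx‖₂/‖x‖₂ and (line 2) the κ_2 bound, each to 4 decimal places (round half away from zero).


largest singular value 12, smallest 30/599
κ = σ_max/σ_min = 12/(30/599) = 239.6000
κ_2(A)·‖δb‖/‖b‖ = 0.2662
solve Ax = b  →  x = [36.9256 15.2051]
2-norm of b is 2.8284; of x, 39.9337
δb = ε·‖b‖·d = [-0.0031 0.0007]; solving A·Δx = δb gives ‖Δx‖ = 0.0627
realised ‖Δx‖/‖x‖ = 0.0016
tightness: 0.0016 against a bound of 0.2662 (unrounded ratio ≈ 0.0059)

0.0016
0.2662


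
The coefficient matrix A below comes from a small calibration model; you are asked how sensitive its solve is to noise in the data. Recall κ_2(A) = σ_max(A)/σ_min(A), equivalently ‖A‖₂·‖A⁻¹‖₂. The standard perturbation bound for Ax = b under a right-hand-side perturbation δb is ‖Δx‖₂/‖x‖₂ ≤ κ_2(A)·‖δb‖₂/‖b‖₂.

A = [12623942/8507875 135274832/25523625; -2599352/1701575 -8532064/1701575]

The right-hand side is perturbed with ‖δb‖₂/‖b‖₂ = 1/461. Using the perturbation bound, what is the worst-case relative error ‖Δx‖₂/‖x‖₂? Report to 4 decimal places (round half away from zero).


M = AᵀA = [390344449604/86068890625 4008370338784/258206671875; 4008370338784/258206671875 41234728056064/774620015625]. tr(M)=71596524964/1239392025, det(M)=533794816/1239392025
eigenvalues of AᵀA: λ = (tr ± √(tr²−4·det))/2 = 1444/25, 369664/49575681
κ = σ_max/σ_min = (38/5)/(608/7041) = 88.0125
bound on ‖Δx‖/‖x‖: κ·ε = 88.0125·1/461 = 0.1909

0.1909


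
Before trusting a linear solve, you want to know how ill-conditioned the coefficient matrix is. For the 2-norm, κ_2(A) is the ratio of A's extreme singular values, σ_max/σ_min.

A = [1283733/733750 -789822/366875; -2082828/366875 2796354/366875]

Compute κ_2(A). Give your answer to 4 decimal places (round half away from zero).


AᵀA = [30401056521/861422500 -10130055507/215355625; -10130055507/215355625 13509463176/215355625]; tr = 3377556369/34456900, det = 10673289/8614225
char-poly roots: 9801/100 and 4356/344569
κ = σ_max/σ_min = (99/10)/(66/587) = 88.0500

88.0500


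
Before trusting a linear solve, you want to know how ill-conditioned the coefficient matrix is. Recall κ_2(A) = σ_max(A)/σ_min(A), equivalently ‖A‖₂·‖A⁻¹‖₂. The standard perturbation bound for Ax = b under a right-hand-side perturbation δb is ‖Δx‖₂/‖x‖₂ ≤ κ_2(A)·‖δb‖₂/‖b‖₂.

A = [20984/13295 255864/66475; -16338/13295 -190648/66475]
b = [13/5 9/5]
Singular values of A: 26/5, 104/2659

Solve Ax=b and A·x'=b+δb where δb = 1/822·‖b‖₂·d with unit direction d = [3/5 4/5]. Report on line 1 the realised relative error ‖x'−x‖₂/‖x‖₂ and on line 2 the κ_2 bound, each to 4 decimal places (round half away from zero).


largest singular value 26/5, smallest 104/2659
condition number: (26/5) ÷ (104/2659) = 132.9500
worst-case relative error ≤ 132.9500 × 1/822 = 0.1617
solve Ax = b  →  x = [-70.7278 29.6783]
‖b‖₂ = 3.1623 and ‖x‖₂ = 76.7022
re-solving with b+δb shifts x by Δx of norm 0.0984
relative error = 0.0013
tightness: 0.0013 against a bound of 0.1617 (unrounded ratio ≈ 0.0079)

0.0013
0.1617


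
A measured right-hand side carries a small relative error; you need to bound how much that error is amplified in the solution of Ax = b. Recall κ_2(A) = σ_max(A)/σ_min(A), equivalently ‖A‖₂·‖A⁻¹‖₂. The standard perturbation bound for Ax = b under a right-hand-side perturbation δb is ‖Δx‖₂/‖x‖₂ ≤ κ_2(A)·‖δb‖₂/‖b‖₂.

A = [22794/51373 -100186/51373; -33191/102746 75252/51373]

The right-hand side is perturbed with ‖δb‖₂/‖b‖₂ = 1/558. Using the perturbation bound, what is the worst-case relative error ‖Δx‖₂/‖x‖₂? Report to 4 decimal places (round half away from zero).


0.5614

form AᵀA = [3179908225/10556740516 -3532484250/2639185129; -3532484250/2639185129 15700098100/2639185129] with trace 39250625/6280036 and determinant 625/1570009
λ_max, λ_min = (39250625/6280036 ± √1540548762530625/39438852161296)/2 = 25/4, 100/1570009
κ = σ_max/σ_min = (5/2)/(10/1253) = 313.2500
perturbation bound = 313.2500·1/558 = 0.5614


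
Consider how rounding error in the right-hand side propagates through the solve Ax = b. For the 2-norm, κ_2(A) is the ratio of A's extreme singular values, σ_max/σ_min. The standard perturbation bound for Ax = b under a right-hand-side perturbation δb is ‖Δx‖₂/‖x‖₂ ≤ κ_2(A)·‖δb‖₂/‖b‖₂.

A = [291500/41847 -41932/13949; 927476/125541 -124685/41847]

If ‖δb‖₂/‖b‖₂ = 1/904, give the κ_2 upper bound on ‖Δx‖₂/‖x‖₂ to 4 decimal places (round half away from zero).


form AᵀA = [1932178336/18740241 -268312660/6246747; -268312660/6246747 37302001/2082249] with trace 13419505/110889 and determinant 234256/110889
char-poly roots: 121 and 1936/110889
κ_2(A) = √(λ_max/λ_min) = √(121 / (1936/110889)) = 83.2500
bound on ‖Δx‖/‖x‖: κ·ε = 83.2500·1/904 = 0.0921

0.0921


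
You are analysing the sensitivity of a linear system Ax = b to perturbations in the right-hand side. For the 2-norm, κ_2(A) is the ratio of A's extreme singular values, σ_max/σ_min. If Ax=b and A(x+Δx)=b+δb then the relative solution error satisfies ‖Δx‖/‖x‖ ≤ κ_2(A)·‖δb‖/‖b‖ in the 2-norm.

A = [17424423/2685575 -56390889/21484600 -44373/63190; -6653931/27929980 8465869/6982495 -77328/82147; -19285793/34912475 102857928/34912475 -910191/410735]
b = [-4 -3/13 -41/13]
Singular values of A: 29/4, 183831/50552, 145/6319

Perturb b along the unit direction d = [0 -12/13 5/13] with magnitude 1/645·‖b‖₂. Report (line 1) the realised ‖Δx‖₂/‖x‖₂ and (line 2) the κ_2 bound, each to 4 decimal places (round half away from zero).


from the listed singular values, σ₁ = 29/4, σ_n = 145/6319
condition number: (29/4) ÷ (145/6319) = 315.9500
worst-case relative error ≤ 315.9500 × 1/645 = 0.4898
solve Ax = b  →  x = [-14.8833 -27.0269 -30.7988]
‖b‖ = 5.0990, ‖x‖ = 43.5952
Δx = A⁻¹·δb where δb = 1/645·5.0990·d; ‖Δx‖ = 0.3445
dividing the unrounded norms, ‖Δx‖/‖x‖ = 0.0079
tightness: 0.0079 against a bound of 0.4898 (unrounded ratio ≈ 0.0161)

0.0079
0.4898


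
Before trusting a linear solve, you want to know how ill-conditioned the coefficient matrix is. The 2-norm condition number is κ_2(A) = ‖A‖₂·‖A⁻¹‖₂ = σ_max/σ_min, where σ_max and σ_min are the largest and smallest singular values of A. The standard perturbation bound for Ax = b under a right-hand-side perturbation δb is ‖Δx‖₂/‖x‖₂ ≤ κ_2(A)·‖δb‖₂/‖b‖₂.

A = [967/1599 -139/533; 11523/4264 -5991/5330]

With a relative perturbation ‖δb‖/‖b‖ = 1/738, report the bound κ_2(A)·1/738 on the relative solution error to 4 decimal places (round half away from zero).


0.4878

M = AᵀA = [746497/97344 -129599/40560; -129599/40560 22501/16900]. tr(M)=129601/14400, det(M)=1/1600
eigenvalues of AᵀA: λ = (tr ± √(tr²−4·det))/2 = 9, 1/14400
κ = σ_max/σ_min = 3/(1/120) = 360.0000
worst-case relative error ≤ 360.0000 × 1/738 = 0.4878


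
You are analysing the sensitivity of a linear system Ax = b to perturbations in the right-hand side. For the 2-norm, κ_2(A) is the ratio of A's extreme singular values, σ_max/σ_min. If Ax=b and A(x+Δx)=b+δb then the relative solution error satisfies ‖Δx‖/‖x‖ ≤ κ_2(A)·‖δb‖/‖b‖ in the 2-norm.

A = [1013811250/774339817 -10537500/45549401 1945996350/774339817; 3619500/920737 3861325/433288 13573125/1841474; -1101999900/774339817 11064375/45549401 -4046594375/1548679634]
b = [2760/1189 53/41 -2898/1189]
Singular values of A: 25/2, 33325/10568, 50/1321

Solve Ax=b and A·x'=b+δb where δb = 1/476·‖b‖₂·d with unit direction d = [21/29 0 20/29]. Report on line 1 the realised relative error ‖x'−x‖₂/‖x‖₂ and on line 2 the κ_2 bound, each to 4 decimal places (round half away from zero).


largest singular value 25/2, smallest 50/1321
κ_2(A) = (25/2) / (50/1321) = 330.2500
bound on ‖Δx‖/‖x‖: κ·ε = 330.2500·1/476 = 0.6938
solve Ax = b  →  x = [0.3633 -0.5786 0.6812]
‖b‖ = 3.6056, ‖x‖ = 0.9647
Δx = A⁻¹·δb where δb = 1/476·3.6056·d; ‖Δx‖ = 0.2001
relative error = 0.2074
so the bound overstates the realised error by a factor of ≈ 3.3446 (computed from the unrounded values)

0.2074
0.6938


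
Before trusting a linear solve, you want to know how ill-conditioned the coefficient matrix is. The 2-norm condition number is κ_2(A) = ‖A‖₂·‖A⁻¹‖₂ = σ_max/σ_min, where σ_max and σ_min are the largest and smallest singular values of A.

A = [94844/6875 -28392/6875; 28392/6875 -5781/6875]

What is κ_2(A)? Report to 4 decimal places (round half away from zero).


form AᵀA = [15682384/75625 -4571112/75625; -4571112/75625 1343241/75625] with trace 27241/121 and determinant 3600/121
solving λ² − 27241/121·λ + 3600/121 = 0 gives λ = 225, 16/121
so κ_2 = √(225 / (16/121)) = 41.2500

41.2500


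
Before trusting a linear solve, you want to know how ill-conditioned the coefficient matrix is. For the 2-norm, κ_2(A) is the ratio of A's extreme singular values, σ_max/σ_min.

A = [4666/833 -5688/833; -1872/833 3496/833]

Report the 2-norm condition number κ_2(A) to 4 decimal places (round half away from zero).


12.2500

form AᵀA = [87460/2401 -114480/2401; -114480/2401 154240/2401] with trace 241700/2401 and determinant 160000/2401
eigenvalues of AᵀA: λ = (tr ± √(tr²−4·det))/2 = 100, 1600/2401
σ_max=√100=10, σ_min=√(1600/2401)=(40/49) → κ = 12.2500


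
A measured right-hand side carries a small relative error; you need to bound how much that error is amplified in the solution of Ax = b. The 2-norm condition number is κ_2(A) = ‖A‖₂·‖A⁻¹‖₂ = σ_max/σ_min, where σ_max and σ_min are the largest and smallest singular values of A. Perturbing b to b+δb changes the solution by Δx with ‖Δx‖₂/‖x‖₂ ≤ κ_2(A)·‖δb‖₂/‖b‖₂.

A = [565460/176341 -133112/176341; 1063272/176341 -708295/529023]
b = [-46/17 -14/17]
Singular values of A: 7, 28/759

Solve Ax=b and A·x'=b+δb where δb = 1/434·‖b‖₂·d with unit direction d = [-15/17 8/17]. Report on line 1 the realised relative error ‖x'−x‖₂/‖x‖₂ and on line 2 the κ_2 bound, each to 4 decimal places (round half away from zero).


0.0033
0.4372

σ_max = 7, σ_min = 28/759
κ = σ_max/σ_min = 7/(28/759) = 189.7500
perturbation bound = 189.7500·1/434 = 0.4372
solve Ax = b  →  x = [11.6220 52.9547]
2-norm of b is 2.8284; of x, 54.2150
re-solving with b+δb shifts x by Δx of norm 0.1767
realised ‖Δx‖/‖x‖ = 0.0033
tightness: 0.0033 against a bound of 0.4372 (unrounded ratio ≈ 0.0075)


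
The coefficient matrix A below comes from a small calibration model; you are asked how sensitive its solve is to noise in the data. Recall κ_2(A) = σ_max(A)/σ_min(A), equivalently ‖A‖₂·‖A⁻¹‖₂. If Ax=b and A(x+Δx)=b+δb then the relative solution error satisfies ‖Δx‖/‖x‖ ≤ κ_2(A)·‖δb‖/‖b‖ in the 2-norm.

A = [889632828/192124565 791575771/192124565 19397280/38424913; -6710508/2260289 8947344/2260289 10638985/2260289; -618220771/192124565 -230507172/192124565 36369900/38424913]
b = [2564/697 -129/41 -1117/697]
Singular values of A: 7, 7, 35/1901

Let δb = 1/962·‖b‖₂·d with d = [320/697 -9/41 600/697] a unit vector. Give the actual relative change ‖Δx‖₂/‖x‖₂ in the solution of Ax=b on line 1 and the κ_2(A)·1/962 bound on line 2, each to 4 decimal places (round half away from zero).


largest singular value 7, smallest 35/1901
κ = σ_max/σ_min = 7/(35/1901) = 380.2000
κ_2(A)·‖δb‖/‖b‖ = 0.3952
solve Ax = b  →  x = [23.1182 -29.8719 39.0355]
‖b‖₂ = 5.0990 and ‖x‖₂ = 54.3190
Δx = A⁻¹·δb where δb = 1/962·5.0990·d; ‖Δx‖ = 0.2879
realised ‖Δx‖/‖x‖ = 0.0053
so the bound overstates the realised error by a factor of ≈ 74.5698 (computed from the unrounded values)

0.0053
0.3952


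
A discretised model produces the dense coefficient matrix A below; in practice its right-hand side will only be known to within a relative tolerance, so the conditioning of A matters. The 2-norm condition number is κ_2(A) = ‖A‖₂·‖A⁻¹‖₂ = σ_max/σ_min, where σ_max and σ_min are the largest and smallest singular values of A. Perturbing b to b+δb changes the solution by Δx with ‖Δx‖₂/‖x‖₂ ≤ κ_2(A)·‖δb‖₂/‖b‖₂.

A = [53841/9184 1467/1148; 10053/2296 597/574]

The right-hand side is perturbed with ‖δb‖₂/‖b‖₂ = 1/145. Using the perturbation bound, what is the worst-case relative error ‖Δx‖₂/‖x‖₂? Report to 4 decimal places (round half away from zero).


0.7724

AᵀA = [4515858225/84345856 126997875/10543232; 126997875/10543232 3577725/1317904]; tr = 2822625/50176, det = 50625/200704
eigenvalues of AᵀA: λ = (tr ± √(tr²−4·det))/2 = 225/4, 225/50176
so κ_2 = √((225/4) / (225/50176)) = 112.0000
κ_2(A)·‖δb‖/‖b‖ = 0.7724


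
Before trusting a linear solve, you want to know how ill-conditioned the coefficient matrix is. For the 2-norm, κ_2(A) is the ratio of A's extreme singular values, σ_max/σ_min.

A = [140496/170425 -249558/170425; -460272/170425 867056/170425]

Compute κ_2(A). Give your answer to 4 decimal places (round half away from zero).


M = AᵀA = [370543104/46471489 -694629600/46471489; -694629600/46471489 1302504484/46471489]. tr(M)=5789092/160801, det(M)=9216/160801
λ_max, λ_min = (5789092/160801 ± √33507658416400/25856961601)/2 = 36, 256/160801
κ_2(A) = √(λ_max/λ_min) = √(36 / (256/160801)) = 150.3750

150.3750


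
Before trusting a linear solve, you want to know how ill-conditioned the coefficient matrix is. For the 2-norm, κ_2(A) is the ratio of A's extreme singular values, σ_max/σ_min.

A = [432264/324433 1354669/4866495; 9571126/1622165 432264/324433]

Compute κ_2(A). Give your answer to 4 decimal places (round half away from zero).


AᵀA = [57274096996/1565389225 2577302056/313077845; 2577302056/313077845 26101645081/14088503025]; tr = 64434089/1676205, det = 3694084/209525625
solving λ² − 64434089/1676205·λ + 3694084/209525625 = 0 gives λ = 961/25, 3844/8381025
σ_max=√(961/25)=(31/5), σ_min=√(3844/8381025)=(62/2895) → κ = 289.5000

289.5000


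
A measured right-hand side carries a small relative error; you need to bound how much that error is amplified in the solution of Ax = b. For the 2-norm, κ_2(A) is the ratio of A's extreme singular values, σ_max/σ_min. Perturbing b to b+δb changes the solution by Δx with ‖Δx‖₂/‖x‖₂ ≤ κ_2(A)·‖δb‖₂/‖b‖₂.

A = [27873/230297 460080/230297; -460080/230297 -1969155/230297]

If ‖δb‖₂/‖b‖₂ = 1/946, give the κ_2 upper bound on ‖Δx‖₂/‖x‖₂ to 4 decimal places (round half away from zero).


0.0290

form AᵀA = [126383409/31550689 546575040/31550689; 546575040/31550689 2432626425/31550689] with trace 1522314/18769 and determinant 164025/18769
λ_max, λ_min = (1522314/18769 ± √2305125573696/352275361)/2 = 81, 2025/18769
σ_max=√81=9, σ_min=√(2025/18769)=(45/137) → κ = 27.4000
perturbation bound = 27.4000·1/946 = 0.0290


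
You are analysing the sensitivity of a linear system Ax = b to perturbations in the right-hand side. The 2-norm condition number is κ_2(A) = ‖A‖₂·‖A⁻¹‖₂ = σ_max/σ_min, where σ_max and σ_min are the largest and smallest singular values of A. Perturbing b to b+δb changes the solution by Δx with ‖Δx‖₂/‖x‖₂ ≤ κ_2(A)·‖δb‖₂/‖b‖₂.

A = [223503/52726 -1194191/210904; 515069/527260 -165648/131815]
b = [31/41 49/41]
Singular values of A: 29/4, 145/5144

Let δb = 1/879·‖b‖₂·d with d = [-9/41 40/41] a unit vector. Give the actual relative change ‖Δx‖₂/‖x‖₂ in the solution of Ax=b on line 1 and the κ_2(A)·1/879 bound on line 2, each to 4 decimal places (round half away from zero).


from the listed singular values, σ₁ = 29/4, σ_n = 145/5144
κ = σ_max/σ_min = (29/4)/(145/5144) = 257.2000
worst-case relative error ≤ 257.2000 × 1/879 = 0.2926
solve Ax = b  →  x = [28.4634 21.1752]
‖b‖₂ = 1.4142 and ‖x‖₂ = 35.4761
with δb = [-0.0004 0.0016], A·Δx = δb → ‖Δx‖ = 0.0571
relative error = 0.0016
tightness: 0.0016 against a bound of 0.2926 (unrounded ratio ≈ 0.0055)

0.0016
0.2926


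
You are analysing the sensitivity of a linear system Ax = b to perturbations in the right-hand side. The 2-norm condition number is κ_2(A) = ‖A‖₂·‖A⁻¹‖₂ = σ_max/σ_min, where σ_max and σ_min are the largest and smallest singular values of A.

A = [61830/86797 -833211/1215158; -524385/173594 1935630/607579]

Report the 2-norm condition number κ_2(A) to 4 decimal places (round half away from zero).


M = AᵀA = [172677825/17926756 -317231640/31371823; -317231640/31371823 9328313241/878411044]. tr(M)=10576413/522242, det(M)=164025/4177936
λ_max, λ_min = (10576413/522242 ± √27954420393636/68184176641)/2 = 81/4, 2025/1044484
σ_max=√(81/4)=(9/2), σ_min=√(2025/1044484)=(45/1022) → κ = 102.2000

102.2000


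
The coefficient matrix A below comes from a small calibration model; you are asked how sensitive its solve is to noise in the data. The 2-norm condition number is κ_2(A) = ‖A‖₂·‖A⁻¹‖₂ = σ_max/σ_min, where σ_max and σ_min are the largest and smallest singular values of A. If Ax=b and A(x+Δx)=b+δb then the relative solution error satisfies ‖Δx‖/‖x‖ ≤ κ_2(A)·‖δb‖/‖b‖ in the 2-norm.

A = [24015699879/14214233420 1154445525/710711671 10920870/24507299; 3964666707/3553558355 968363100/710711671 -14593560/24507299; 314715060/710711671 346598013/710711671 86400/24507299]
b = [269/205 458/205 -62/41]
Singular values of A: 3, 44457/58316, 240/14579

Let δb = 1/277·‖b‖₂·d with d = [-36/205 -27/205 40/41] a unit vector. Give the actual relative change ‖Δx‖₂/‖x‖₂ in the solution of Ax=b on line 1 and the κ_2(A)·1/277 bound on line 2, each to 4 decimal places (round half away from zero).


0.0054
0.6579

σ_max = 3, σ_min = 240/14579
κ_2(A) = 3 / (240/14579) = 182.2375
worst-case relative error ≤ 182.2375 × 1/277 = 0.6579
solve Ax = b  →  x = [86.0822 -81.0624 -27.9486]
‖b‖ = 3.0000, ‖x‖ = 121.5006
Δx = A⁻¹·δb where δb = 1/277·3.0000·d; ‖Δx‖ = 0.6579
realised ‖Δx‖/‖x‖ = 0.0054
realised/bound (from unrounded values) ≈ 0.0082


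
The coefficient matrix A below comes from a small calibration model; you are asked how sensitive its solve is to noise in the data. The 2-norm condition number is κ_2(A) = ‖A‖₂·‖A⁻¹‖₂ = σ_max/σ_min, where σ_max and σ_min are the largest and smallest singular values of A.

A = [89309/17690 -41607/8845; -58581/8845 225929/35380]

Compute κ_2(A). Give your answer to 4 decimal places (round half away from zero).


M = AᵀA = [868121269/12517444 -826676235/12517444; -826676235/12517444 3149687689/50069776]. tr(M)=7874165/59536, det(M)=279841/238144
λ_max, λ_min = (7874165/59536 ± √61985813833449/3544535296)/2 = 529/4, 529/59536
κ_2(A) = √(λ_max/λ_min) = √((529/4) / (529/59536)) = 122.0000

122.0000


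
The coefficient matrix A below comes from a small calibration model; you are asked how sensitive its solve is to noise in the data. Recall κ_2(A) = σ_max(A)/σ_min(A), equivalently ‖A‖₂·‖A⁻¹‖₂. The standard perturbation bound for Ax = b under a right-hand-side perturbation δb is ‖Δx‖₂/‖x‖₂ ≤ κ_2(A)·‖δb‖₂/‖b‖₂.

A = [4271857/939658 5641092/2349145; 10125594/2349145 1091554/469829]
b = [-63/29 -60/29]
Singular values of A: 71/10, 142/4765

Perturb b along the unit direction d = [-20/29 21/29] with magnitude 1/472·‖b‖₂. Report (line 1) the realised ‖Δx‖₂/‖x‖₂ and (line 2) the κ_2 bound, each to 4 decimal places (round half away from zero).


0.5048
0.5048

σ_max = 71/10, σ_min = 142/4765
condition number: (71/10) ÷ (142/4765) = 238.2500
perturbation bound = 238.2500·1/472 = 0.5048
solve Ax = b  →  x = [-0.3728 -0.1988]
‖b‖₂ = 3.0000 and ‖x‖₂ = 0.4225
re-solving with b+δb shifts x by Δx of norm 0.2133
dividing the unrounded norms, ‖Δx‖/‖x‖ = 0.5048
so the bound is sharp here: realised error equals the bound


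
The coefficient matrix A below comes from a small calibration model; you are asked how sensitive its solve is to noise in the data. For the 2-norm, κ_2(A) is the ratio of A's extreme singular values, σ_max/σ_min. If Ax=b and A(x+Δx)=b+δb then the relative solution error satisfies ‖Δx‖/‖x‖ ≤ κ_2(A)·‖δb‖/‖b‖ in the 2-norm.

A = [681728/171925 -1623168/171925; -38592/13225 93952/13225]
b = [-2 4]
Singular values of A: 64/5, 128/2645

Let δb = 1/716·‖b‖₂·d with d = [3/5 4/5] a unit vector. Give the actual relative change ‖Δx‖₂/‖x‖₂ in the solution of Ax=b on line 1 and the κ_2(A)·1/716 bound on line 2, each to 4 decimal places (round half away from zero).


largest singular value 64/5, smallest 128/2645
κ_2(A) = (64/5) / (128/2645) = 264.5000
κ_2(A)·‖δb‖/‖b‖ = 0.3694
solve Ax = b  →  x = [38.0288 16.1839]
‖b‖ = 4.4721, ‖x‖ = 41.3293
re-solving with b+δb shifts x by Δx of norm 0.1291
dividing the unrounded norms, ‖Δx‖/‖x‖ = 0.0031
tightness: 0.0031 against a bound of 0.3694 (unrounded ratio ≈ 0.0085)

0.0031
0.3694


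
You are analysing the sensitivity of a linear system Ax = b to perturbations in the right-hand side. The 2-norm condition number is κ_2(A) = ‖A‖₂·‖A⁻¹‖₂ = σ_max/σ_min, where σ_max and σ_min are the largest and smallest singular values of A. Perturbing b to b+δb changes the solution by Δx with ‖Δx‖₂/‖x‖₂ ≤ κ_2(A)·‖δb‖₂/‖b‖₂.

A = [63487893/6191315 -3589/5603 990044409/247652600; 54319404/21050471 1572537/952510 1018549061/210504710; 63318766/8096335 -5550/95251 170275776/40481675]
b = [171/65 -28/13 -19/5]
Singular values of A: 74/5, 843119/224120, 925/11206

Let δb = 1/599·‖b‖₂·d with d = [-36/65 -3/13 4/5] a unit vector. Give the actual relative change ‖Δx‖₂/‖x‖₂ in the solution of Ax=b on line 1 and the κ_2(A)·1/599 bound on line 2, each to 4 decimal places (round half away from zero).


0.0021
0.2993

σ_max = 74/5, σ_min = 925/11206
κ = σ_max/σ_min = (74/5)/(925/11206) = 179.2960
worst-case relative error ≤ 179.2960 × 1/599 = 0.2993
solve Ax = b  →  x = [11.0028 42.3821 -20.7738]
2-norm of b is 5.0990; of x, 48.4650
Δx = A⁻¹·δb where δb = 1/599·5.0990·d; ‖Δx‖ = 0.1031
relative error = 0.0021
tightness: 0.0021 against a bound of 0.2993 (unrounded ratio ≈ 0.0071)


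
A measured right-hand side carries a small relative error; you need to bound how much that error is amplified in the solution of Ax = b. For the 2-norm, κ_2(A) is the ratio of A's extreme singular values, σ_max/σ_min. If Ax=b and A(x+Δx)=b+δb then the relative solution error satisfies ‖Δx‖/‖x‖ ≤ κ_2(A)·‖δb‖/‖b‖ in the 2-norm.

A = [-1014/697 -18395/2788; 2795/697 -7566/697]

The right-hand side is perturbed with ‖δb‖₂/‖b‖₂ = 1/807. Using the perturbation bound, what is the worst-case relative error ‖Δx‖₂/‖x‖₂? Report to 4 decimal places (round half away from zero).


0.0050

AᵀA = [30589/1681 -114075/3362; -114075/3362 4340089/26896]; tr = 2873/16, det = 28561/16
λ_max, λ_min = (2873/16 ± √6426225/256)/2 = 169, 169/16
so κ_2 = √(169 / (169/16)) = 4.0000
κ_2(A)·‖δb‖/‖b‖ = 0.0050


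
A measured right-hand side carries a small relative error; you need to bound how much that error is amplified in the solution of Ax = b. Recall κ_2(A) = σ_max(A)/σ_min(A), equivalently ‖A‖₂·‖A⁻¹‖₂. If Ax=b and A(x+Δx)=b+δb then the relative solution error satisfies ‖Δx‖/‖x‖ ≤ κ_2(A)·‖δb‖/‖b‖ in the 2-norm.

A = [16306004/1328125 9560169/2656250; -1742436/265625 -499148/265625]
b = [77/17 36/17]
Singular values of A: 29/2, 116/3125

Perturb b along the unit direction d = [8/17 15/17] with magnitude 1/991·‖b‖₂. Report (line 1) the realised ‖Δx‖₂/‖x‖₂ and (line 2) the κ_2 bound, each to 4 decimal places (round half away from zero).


σ_max = 29/2, σ_min = 116/3125
κ = σ_max/σ_min = (29/2)/(116/3125) = 390.6250
bound on ‖Δx‖/‖x‖: κ·ε = 390.6250·1/991 = 0.3942
solve Ax = b  →  x = [-29.9738 103.5062]
‖b‖ = 5.0000, ‖x‖ = 107.7588
δb = ε·‖b‖·d = [0.0024 0.0045]; solving A·Δx = δb gives ‖Δx‖ = 0.1359
realised ‖Δx‖/‖x‖ = 0.0013
tightness: 0.0013 against a bound of 0.3942 (unrounded ratio ≈ 0.0032)

0.0013
0.3942


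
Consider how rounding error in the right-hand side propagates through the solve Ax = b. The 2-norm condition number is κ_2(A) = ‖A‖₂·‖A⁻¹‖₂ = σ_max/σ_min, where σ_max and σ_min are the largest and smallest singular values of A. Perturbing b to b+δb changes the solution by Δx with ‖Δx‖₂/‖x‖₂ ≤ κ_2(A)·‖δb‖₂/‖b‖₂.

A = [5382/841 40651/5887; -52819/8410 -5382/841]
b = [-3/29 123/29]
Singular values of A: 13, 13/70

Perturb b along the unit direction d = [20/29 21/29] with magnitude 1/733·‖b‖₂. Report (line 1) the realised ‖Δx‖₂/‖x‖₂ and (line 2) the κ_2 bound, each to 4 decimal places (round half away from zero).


0.0019
0.0955

largest singular value 13, smallest 13/70
condition number: 13 ÷ (13/70) = 70.0000
κ_2(A)·‖δb‖/‖b‖ = 0.0955
solve Ax = b  →  x = [-11.8568 10.9735]
‖b‖₂ = 4.2426 and ‖x‖₂ = 16.1555
Δx = A⁻¹·δb where δb = 1/733·4.2426·d; ‖Δx‖ = 0.0312
dividing the unrounded norms, ‖Δx‖/‖x‖ = 0.0019
realised/bound (from unrounded values) ≈ 0.0202


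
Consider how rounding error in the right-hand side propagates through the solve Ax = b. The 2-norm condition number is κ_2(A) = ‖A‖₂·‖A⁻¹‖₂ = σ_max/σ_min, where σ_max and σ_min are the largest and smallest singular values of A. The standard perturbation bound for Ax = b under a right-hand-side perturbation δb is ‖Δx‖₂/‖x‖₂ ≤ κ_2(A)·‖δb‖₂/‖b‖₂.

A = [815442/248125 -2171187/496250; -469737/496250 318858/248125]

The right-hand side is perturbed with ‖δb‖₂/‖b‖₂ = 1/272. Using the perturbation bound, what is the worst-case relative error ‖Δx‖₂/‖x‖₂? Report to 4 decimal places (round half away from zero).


AᵀA = [4608696753/394022500 -1536205176/98505625; -1536205176/98505625 8193175497/394022500]; tr = 51207489/1576090, det = 10556001/1576090000
solving λ² − 51207489/1576090·λ + 10556001/1576090000 = 0 gives λ = 3249/100, 3249/15760900
κ = σ_max/σ_min = (57/10)/(57/3970) = 397.0000
κ_2(A)·‖δb‖/‖b‖ = 1.4596

1.4596


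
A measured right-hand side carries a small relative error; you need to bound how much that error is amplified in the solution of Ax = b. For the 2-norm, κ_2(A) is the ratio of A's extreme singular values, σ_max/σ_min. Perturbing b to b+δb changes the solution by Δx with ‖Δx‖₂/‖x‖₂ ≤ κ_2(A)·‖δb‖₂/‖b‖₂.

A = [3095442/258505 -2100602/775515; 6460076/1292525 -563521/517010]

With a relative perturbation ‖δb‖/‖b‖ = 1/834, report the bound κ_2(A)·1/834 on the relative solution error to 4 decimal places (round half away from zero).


form AᵀA = [1664358646804/9885330625 -74895544402/1977066125; -74895544402/1977066125 24269962493/2846975220] with trace 37448338249/211702500 and determinant 312900721/1323140625
λ_max, λ_min = (37448338249/211702500 ± √1402335642817988384401/44817948506250000)/2 = 17689/100, 70756/52925625
σ_max=√(17689/100)=(133/10), σ_min=√(70756/52925625)=(266/7275) → κ = 363.7500
bound on ‖Δx‖/‖x‖: κ·ε = 363.7500·1/834 = 0.4362

0.4362


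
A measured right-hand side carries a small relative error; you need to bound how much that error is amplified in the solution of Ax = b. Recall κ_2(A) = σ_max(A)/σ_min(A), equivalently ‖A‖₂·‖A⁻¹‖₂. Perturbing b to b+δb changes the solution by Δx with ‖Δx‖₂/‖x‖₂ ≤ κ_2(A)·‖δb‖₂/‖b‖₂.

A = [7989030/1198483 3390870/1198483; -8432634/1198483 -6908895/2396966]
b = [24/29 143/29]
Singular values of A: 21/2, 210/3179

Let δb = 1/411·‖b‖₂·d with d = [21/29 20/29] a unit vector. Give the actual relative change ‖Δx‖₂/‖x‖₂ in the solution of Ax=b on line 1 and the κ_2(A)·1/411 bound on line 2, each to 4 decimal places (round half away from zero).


0.0030
0.3867

largest singular value 21/2, smallest 210/3179
condition number: (21/2) ÷ (210/3179) = 158.9500
perturbation bound = 158.9500·1/411 = 0.3867
solve Ax = b  →  x = [-23.5531 55.7846]
‖b‖₂ = 5.0000 and ‖x‖₂ = 60.5531
Δx = A⁻¹·δb where δb = 1/411·5.0000·d; ‖Δx‖ = 0.1842
relative error = 0.0030
realised/bound (from unrounded values) ≈ 0.0079


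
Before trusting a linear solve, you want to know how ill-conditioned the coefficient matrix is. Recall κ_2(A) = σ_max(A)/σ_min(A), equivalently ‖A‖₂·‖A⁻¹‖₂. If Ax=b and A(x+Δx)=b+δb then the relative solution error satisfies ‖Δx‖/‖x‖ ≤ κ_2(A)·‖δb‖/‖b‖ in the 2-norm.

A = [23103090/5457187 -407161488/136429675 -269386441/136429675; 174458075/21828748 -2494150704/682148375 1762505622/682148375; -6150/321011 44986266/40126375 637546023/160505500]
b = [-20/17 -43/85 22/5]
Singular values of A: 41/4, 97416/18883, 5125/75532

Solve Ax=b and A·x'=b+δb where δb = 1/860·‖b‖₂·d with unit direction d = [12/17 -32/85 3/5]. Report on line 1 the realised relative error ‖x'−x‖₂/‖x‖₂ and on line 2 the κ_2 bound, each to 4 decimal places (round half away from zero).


largest singular value 41/4, smallest 5125/75532
κ_2(A) = (41/4) / (5125/75532) = 151.0640
bound on ‖Δx‖/‖x‖: κ·ε = 151.0640·1/860 = 0.1757
solve Ax = b  →  x = [-13.9571 -24.7066 8.0138]
‖b‖ = 4.5826, ‖x‖ = 29.4863
re-solving with b+δb shifts x by Δx of norm 0.0785
relative error = 0.0027
so the bound overstates the realised error by a factor of ≈ 65.9529 (computed from the unrounded values)

0.0027
0.1757


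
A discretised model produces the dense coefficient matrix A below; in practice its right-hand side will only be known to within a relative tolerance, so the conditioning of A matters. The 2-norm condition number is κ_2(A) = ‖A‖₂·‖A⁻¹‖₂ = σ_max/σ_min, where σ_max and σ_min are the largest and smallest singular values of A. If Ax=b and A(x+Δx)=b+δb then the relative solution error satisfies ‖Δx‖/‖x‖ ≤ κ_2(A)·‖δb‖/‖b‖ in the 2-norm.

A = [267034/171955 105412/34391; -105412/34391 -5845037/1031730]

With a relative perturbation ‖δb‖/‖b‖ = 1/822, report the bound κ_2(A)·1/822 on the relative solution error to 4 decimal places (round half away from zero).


0.1086

M = AᵀA = [1207956404/102313225 1358180914/61387935; 1358180914/61387935 152819994121/3683276100]. tr(M)=135852197/2548980, det(M)=28398241/79655625
char-poly roots: 5329/100 and 21316/3186225
so κ_2 = √((5329/100) / (21316/3186225)) = 89.2500
perturbation bound = 89.2500·1/822 = 0.1086
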